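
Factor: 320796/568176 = 2^(-2)*3^1*67^1*89^(-1) = 201/356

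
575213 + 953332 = 1528545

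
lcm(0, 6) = 0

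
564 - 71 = 493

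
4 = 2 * 2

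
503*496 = 249488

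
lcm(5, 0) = 0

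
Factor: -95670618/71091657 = -1*2^1*3^(-1)*7^(-1)*13^(-1)*53^1*61^(-1)*1423^(-1)*300851^1 = -31890206/23697219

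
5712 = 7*816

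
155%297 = 155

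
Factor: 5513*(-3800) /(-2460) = 2^1*3^(-1)*5^1*19^1*37^1*41^(-1)*149^1 = 1047470/123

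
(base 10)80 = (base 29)2m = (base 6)212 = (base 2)1010000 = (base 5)310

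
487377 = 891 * 547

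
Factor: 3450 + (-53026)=-1 * 2^3 * 6197^1=-49576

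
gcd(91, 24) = 1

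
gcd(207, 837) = 9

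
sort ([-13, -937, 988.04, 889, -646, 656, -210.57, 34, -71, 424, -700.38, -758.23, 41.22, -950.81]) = [-950.81, -937, -758.23, -700.38, -646, -210.57, -71, -13, 34, 41.22, 424, 656, 889, 988.04]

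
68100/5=13620=13620.00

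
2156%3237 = 2156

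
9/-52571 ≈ -0.000171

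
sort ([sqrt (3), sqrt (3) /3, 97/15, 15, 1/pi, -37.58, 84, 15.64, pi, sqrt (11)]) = [-37.58, 1/pi, sqrt (3) /3, sqrt (3), pi, sqrt (11), 97/15, 15, 15.64, 84]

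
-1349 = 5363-6712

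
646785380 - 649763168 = -2977788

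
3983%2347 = 1636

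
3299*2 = 6598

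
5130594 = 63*81438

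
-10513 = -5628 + -4885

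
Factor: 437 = 19^1 * 23^1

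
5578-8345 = -2767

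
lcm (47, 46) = 2162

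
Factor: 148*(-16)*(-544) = 2^11*17^1*37^1 = 1288192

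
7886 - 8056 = -170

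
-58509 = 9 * (-6501) 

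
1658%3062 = 1658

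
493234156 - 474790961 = 18443195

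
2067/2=1033 + 1/2=1033.50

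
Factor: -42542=-1*2^1*89^1*239^1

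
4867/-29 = -167-24/29 ≈ -167.83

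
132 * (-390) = -51480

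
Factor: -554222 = -1*2^1*181^1*1531^1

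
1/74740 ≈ 0.0000134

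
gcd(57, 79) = 1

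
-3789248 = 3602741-7391989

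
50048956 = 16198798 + 33850158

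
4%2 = 0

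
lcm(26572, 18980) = 132860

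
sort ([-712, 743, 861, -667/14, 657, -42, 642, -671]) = [-712, -671, -667/14, -42, 642, 657, 743, 861]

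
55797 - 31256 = 24541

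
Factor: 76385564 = 2^2*83^1*230077^1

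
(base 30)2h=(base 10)77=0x4d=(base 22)3b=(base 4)1031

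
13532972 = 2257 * 5996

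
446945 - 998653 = -551708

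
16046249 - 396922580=-380876331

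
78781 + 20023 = 98804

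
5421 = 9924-4503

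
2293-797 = 1496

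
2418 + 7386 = 9804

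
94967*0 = 0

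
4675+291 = 4966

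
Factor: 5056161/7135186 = 2^(-1) * 3^1 * 11^1 * 37^1 * 41^1 * 101^1 * 3567593^(-1)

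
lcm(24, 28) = 168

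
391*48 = 18768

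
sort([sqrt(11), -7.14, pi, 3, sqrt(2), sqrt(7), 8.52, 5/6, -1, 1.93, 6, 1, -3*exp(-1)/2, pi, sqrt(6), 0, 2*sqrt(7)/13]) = [-7.14, -1, -3*exp(-1)/2, 0, 2*sqrt(7)/13, 5/6, 1, sqrt(2), 1.93, sqrt(6), sqrt(7), 3, pi, pi, sqrt(11), 6, 8.52]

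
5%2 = 1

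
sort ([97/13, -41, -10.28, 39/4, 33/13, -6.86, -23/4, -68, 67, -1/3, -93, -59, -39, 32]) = [-93, -68, -59, -41, -39, -10.28, -6.86, -23/4, -1/3, 33/13, 97/13, 39/4, 32, 67]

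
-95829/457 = -209 - 316/457 ≈ -209.69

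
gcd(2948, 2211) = 737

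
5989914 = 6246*959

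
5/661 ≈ 0.00756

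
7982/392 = 3991/196≈20.36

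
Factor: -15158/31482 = -1*3^(-3)*13^1 = -13/27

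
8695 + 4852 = 13547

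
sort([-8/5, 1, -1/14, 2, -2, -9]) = [-9, -2, -8/5, -1/14, 1, 2]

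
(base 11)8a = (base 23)46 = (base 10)98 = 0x62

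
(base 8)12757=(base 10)5615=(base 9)7628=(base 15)19e5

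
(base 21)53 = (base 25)48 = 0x6c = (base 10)108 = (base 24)4c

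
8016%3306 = 1404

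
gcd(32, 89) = 1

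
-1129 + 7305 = 6176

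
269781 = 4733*57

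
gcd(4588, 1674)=62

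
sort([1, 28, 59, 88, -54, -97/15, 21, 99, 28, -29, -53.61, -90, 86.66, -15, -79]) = [-90, -79, -54, -53.61, -29, -15, -97/15, 1, 21, 28, 28, 59, 86.66, 88, 99]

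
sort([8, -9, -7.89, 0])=[-9, -7.89, 0, 8]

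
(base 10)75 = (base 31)2d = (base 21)3c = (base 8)113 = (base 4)1023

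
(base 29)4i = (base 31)4a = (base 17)7f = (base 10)134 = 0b10000110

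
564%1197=564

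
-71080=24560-95640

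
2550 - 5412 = -2862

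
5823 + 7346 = 13169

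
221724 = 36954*6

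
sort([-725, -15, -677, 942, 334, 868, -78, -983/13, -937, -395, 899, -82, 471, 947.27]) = [-937, -725, -677, -395, -82, -78, -983/13, -15, 334, 471, 868, 899, 942, 947.27]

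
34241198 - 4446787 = 29794411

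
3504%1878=1626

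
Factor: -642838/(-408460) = 2^(-1)*5^(-1)*7^1*13^(-1)*17^1*37^1*73^1*1571^(-1) = 321419/204230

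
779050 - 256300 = 522750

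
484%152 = 28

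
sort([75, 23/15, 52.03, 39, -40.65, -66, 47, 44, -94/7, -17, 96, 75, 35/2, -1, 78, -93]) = [-93, -66, -40.65, -17, -94/7, -1, 23/15, 35/2, 39, 44, 47, 52.03, 75, 75, 78, 96]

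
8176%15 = 1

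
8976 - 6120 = 2856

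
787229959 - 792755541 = -5525582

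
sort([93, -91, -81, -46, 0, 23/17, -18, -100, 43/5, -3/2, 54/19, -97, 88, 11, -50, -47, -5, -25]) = [-100, -97, -91, -81, -50, -47, -46, -25, -18, -5, -3/2, 0, 23/17, 54/19, 43/5, 11, 88, 93]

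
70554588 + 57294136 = 127848724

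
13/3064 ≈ 0.00424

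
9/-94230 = -1/10470 ≈ -0.0000955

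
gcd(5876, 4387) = 1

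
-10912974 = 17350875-28263849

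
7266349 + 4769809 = 12036158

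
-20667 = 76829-97496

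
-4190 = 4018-8208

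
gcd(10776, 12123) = 1347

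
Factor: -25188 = -1 * 2^2 * 3^1 * 2099^1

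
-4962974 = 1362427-6325401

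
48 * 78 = 3744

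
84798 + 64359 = 149157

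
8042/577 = 13 + 541/577≈13.94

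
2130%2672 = 2130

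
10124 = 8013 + 2111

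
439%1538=439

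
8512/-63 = -135 - 1/9 ≈ -135.11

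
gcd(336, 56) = 56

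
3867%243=222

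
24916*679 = 16917964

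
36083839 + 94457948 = 130541787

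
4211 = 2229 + 1982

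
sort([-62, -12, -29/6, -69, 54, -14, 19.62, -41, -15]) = [-69, -62, -41, -15, -14, -12, -29/6, 19.62, 54]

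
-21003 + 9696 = -11307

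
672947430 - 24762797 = 648184633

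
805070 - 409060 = 396010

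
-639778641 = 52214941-691993582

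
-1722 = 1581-3303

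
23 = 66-43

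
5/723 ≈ 0.00692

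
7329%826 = 721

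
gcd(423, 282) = 141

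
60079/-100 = -600 - 79/100 = -600.79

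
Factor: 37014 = 2^1*3^1*31^1*199^1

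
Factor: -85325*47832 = -1*2^3*3^1*5^2*1993^1*3413^1 = -4081265400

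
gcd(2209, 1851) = 1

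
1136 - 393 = 743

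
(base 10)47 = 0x2f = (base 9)52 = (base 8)57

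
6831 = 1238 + 5593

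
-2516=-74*34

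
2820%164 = 32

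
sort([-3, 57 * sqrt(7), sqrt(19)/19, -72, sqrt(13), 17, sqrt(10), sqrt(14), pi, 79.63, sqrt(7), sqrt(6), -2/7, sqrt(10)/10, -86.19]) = [-86.19, -72, -3, -2/7, sqrt(19)/19, sqrt(10)/10, sqrt(6), sqrt(7), pi, sqrt(10), sqrt(13), sqrt(14), 17, 79.63, 57 * sqrt(7)]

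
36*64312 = 2315232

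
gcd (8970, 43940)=130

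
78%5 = 3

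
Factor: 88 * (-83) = -1 * 2^3 * 11^1 * 83^1 = -7304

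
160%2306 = 160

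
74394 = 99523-25129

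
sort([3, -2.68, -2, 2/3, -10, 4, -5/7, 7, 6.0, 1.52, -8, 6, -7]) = [-10, -8, -7, -2.68, -2, -5/7, 2/3, 1.52, 3, 4, 6.0, 6, 7]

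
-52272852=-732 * 71411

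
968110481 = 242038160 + 726072321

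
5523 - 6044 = -521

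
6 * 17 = 102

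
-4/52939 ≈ -0.0000756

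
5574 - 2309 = 3265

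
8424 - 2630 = 5794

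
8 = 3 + 5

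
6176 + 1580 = 7756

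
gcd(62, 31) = 31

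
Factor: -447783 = -1*3^1*7^1*21323^1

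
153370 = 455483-302113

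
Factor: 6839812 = 2^2*7^2*34897^1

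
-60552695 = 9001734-69554429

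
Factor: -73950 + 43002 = -1*2^2*3^1*2579^1 = -30948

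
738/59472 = 41/3304 ≈ 0.0124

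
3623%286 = 191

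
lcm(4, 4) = 4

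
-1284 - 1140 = -2424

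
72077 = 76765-4688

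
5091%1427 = 810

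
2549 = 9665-7116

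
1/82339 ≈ 0.0000121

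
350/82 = 175/41 ≈ 4.27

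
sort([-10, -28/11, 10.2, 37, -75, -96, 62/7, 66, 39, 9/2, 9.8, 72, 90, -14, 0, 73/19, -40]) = [-96, -75, -40, -14, -10, -28/11, 0, 73/19, 9/2, 62/7, 9.8, 10.2, 37, 39, 66, 72, 90]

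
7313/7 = 1044 + 5/7 ≈ 1044.71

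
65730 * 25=1643250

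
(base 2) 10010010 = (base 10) 146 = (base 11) 123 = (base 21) 6k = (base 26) 5g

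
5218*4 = 20872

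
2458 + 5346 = 7804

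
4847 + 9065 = 13912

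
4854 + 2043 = 6897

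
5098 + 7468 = 12566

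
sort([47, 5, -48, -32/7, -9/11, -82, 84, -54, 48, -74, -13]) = [-82, -74, -54, -48, -13, -32/7, -9/11, 5, 47, 48, 84]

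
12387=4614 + 7773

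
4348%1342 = 322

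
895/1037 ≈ 0.863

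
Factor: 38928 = 2^4*3^1*811^1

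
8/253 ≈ 0.0316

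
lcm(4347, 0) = 0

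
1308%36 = 12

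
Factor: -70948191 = -1 * 3^1 * 17^1 * 257^1 * 5413^1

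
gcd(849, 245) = 1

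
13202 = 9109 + 4093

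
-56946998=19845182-76792180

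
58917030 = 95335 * 618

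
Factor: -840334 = -1*2^1*11^1*38197^1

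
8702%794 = 762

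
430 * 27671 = 11898530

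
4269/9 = 474 + 1/3≈474.33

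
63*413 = 26019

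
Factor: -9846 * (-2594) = 2^2 * 3^2 * 547^1 * 1297^1 = 25540524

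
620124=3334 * 186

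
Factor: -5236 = -1*2^2*7^1*11^1*17^1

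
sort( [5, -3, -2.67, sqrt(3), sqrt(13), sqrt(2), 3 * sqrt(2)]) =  [-3, -2.67, sqrt(2), sqrt(3), sqrt(13), 3 * sqrt(2), 5]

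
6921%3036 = 849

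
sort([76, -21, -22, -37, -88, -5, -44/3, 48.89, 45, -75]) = [-88, -75, -37, -22, -21, -44/3, -5, 45, 48.89, 76]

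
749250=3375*222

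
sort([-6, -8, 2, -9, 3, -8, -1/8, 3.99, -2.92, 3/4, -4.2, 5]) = [-9, -8, -8, -6, -4.2, -2.92, -1/8, 3/4, 2, 3, 3.99, 5]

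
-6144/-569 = 10+454/569 ≈ 10.80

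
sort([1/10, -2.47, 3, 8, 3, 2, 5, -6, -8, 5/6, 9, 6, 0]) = [-8, -6, -2.47, 0, 1/10, 5/6, 2, 3, 3, 5, 6, 8, 9]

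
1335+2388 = 3723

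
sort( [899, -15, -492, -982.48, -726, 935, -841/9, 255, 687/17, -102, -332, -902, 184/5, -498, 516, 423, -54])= [-982.48, -902, -726, -498, -492, -332, -102, -841/9, -54, -15, 184/5, 687/17, 255, 423, 516, 899, 935]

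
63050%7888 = 7834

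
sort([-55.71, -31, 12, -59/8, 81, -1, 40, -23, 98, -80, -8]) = [-80, -55.71, -31, -23, -8, -59/8, -1, 12, 40, 81, 98]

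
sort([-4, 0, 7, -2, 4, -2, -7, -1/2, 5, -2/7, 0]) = [-7, -4, -2, -2, -1/2, -2/7, 0, 0, 4, 5, 7]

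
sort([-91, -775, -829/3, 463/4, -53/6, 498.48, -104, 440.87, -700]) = [-775, -700, -829/3, -104, -91, -53/6, 463/4, 440.87, 498.48]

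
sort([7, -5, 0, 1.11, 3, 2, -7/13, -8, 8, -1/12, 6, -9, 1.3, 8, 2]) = [-9, -8, -5, -7/13, -1/12, 0, 1.11, 1.3, 2, 2, 3, 6, 7, 8, 8]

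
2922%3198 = 2922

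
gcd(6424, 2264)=8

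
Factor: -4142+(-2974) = -1*2^2*3^1*593^1 = -7116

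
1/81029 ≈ 0.0000123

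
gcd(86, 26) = 2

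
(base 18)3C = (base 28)2A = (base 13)51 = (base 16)42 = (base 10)66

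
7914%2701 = 2512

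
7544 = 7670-126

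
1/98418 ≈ 0.0000102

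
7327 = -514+7841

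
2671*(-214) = -571594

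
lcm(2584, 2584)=2584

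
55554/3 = 18518 = 18518.00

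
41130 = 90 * 457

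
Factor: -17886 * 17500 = -1 * 2^3 * 3^1 * 5^4 * 7^1 * 11^1 * 271^1 = -313005000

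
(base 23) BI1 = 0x185A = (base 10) 6234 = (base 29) 7BS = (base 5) 144414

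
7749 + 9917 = 17666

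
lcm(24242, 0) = 0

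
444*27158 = 12058152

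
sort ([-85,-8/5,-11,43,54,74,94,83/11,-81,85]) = [-85,-81,-11,-8/5,83/11,43,54,74,85,94]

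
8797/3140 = 2 + 2517/3140 ≈ 2.80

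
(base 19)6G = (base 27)4M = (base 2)10000010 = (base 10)130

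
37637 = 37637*1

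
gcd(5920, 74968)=8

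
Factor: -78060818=-1*2^1*11^1*3548219^1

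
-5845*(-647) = 3781715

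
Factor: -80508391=-1 * 59^1 * 71^1 * 19219^1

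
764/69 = 11 + 5/69 ≈ 11.07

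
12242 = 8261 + 3981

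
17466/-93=-187 - 25/31 ≈ -187.81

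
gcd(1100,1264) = 4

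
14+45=59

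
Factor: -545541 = -1*3^1*43^1*4229^1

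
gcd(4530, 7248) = 906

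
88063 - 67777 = 20286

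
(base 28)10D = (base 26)14H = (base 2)1100011101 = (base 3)1002112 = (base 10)797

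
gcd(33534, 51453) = 9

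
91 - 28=63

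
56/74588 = 14/18647 ≈ 0.000751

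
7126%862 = 230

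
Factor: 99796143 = 3^1 * 137^1 * 242813^1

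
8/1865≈0.00429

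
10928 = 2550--8378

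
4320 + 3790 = 8110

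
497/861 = 71/123 ≈ 0.577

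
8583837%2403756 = 1372569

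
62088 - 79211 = -17123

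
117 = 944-827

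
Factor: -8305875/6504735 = -1*3^2*5^2*23^1*61^(-1)*107^1*7109^(-1) = -553725/433649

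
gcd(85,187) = 17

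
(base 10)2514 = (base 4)213102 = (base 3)10110010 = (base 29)2sk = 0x9d2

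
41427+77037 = 118464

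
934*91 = 84994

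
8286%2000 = 286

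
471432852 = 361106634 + 110326218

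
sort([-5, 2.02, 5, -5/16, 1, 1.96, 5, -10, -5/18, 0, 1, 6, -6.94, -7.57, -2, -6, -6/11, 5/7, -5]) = [-10, -7.57, -6.94, -6, -5, -5, -2, -6/11, -5/16, -5/18, 0, 5/7, 1, 1, 1.96, 2.02, 5, 5, 6]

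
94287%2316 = 1647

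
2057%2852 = 2057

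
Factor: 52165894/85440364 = 2^(-1) * 11^1 * 17^1 * 101^1 * 1381^1 * 1823^(-1) * 11717^(-1) = 26082947/42720182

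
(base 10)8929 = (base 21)k54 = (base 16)22e1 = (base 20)1269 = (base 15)29a4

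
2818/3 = 939+1/3 ≈ 939.33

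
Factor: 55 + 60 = 5^1 * 23^1 = 115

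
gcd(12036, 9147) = 3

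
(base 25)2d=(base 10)63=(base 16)3f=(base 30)23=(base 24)2f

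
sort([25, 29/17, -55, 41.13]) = [-55, 29/17, 25, 41.13]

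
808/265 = 3 + 13/265≈3.05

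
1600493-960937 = 639556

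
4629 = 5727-1098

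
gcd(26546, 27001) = 13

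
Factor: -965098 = -1*2^1*47^1*10267^1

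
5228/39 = 134 + 2/39 ≈ 134.05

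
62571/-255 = -245 - 32/85 ≈ -245.38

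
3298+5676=8974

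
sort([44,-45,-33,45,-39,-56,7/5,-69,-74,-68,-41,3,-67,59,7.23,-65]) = [-74,-69,-68,-67,-65,-56,-45,-41,-39,-33,7/5,3,7.23,44,45,59]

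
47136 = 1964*24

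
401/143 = 2+115/143 ≈ 2.80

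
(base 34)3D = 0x73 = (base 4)1303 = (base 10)115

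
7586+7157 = 14743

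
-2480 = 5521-8001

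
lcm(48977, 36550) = 2448850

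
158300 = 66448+91852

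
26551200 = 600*44252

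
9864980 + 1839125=11704105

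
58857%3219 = 915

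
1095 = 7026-5931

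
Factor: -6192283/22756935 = -1*3^(-1)*5^(-1)*29^2*37^1*199^1*277^(-1)*5477^(-1)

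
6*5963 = 35778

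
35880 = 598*60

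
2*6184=12368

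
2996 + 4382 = 7378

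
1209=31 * 39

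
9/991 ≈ 0.00908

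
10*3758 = 37580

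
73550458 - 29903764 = 43646694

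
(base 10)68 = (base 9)75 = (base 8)104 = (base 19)3b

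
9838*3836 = 37738568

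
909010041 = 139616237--769393804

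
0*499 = 0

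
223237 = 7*31891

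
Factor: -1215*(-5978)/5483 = 2^1*3^5*5^1*7^2*61^1*5483^(-1) = 7263270/5483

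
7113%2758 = 1597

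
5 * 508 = 2540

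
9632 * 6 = 57792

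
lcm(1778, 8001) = 16002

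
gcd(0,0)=0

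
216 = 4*54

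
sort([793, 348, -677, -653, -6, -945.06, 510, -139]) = [-945.06, -677, -653, -139, -6, 348, 510, 793]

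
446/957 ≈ 0.466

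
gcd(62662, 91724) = 2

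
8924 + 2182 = 11106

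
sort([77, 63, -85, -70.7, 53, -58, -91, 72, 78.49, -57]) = [-91, -85, -70.7, -58, -57, 53, 63, 72, 77, 78.49]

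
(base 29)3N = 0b1101110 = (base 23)4I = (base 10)110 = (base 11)A0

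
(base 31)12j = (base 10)1042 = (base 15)497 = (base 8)2022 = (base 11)868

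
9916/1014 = 4958/507 ≈ 9.78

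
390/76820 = 39/7682 ≈ 0.00508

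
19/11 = 1+8/11 ≈ 1.73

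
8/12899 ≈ 0.000620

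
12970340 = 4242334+8728006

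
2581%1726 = 855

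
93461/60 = 1557 + 41/60 ≈ 1557.68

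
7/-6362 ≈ -0.00110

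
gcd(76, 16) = 4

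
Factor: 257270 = 2^1*5^1*13^1*1979^1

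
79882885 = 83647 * 955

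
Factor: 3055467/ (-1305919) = -1 * 3^1 * 1018489^1 * 1305919^ (-1)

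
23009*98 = 2254882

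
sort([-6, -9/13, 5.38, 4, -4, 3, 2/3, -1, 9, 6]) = [-6, -4, -1, -9/13, 2/3, 3, 4, 5.38, 6, 9]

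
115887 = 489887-374000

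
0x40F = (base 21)27A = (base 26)1DP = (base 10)1039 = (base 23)1M4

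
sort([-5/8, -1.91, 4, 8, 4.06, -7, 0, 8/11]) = [-7, -1.91, -5/8, 0, 8/11, 4, 4.06, 8]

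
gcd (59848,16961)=1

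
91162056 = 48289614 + 42872442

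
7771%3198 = 1375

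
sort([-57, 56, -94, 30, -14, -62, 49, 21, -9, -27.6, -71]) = [-94, -71, -62, -57, -27.6, -14, -9, 21, 30, 49, 56]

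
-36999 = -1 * 36999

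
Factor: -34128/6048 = -1*2^(-1)*7^(-1)*79^1 = -79/14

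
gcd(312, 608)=8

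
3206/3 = 1068 + 2/3 ≈ 1068.67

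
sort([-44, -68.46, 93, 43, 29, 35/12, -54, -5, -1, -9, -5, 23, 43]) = [-68.46, -54, -44, -9, -5, -5, -1, 35/12, 23, 29, 43, 43, 93]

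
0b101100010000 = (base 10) 2832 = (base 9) 3786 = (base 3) 10212220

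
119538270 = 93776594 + 25761676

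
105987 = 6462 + 99525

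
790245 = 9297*85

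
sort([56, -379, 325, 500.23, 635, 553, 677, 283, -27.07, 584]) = [-379, -27.07, 56, 283, 325, 500.23, 553, 584, 635, 677]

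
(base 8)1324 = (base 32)mk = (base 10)724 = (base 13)439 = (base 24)164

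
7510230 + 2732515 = 10242745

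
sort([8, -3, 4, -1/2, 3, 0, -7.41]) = [-7.41, -3, -1/2, 0, 3, 4, 8]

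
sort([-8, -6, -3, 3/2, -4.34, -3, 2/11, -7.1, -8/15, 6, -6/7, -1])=[-8, -7.1, -6, -4.34, -3, -3, -1, -6/7, -8/15, 2/11, 3/2, 6]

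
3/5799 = 1/1933 ≈ 0.000517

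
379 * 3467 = 1313993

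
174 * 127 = 22098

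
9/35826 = 3/11942 ≈ 0.000251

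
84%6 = 0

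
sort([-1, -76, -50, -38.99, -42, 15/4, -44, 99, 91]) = [-76, -50, -44, -42, -38.99, -1, 15/4, 91, 99]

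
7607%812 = 299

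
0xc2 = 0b11000010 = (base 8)302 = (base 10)194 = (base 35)5j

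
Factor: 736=2^5*23^1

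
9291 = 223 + 9068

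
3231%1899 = 1332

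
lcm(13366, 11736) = 481176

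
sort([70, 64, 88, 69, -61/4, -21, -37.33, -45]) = [-45, -37.33, -21, -61/4, 64, 69, 70, 88]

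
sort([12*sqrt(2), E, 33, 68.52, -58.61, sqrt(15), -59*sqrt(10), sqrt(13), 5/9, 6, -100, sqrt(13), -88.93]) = [-59*sqrt(10), -100, -88.93, -58.61, 5/9, E, sqrt(13), sqrt(13), sqrt(15), 6, 12*sqrt(2), 33, 68.52]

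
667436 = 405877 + 261559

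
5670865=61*92965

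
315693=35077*9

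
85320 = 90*948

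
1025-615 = 410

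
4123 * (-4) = -16492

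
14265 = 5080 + 9185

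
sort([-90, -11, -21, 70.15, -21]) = [-90, -21, -21, -11, 70.15]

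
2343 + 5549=7892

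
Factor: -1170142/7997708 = -1 * 2^ (-1) * 19^ (-1) * 47^ (-1) * 2239^ (-1) * 585071^1 = -585071/3998854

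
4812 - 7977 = -3165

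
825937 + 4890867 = 5716804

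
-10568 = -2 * 5284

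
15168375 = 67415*225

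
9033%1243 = 332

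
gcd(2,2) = 2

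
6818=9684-2866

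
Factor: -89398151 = -1*89398151^1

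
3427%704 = 611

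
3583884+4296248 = 7880132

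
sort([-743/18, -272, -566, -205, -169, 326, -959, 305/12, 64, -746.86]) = [-959, -746.86, -566, -272, -205, -169, -743/18, 305/12, 64, 326]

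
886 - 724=162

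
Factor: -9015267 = -1 * 3^1 * 353^1 * 8513^1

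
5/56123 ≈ 0.0000891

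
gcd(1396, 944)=4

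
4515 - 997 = 3518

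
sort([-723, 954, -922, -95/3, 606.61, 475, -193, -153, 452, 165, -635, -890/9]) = [-922, -723, -635, -193, -153, -890/9, -95/3, 165, 452, 475, 606.61, 954]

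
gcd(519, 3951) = 3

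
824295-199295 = 625000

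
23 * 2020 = 46460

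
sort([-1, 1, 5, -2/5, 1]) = [-1, -2/5, 1, 1, 5]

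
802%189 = 46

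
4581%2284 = 13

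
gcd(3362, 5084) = 82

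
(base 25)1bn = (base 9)1235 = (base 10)923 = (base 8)1633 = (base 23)1h3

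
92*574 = 52808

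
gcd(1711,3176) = 1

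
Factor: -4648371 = -1 * 3^1 * 7^1 * 13^1 * 17027^1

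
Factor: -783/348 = -1 * 2^(-2) * 3^2 = -9/4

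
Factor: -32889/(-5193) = 3^(-1)*19^1 = 19/3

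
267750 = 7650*35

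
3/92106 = 1/30702 ≈ 0.0000326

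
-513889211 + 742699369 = 228810158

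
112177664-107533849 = 4643815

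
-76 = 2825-2901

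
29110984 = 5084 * 5726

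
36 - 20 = 16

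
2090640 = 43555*48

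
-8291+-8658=-16949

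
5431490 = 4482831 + 948659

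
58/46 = 1 + 6/23 ≈ 1.26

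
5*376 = 1880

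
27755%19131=8624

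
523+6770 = 7293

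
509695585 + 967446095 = 1477141680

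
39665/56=708 + 17/56 ≈ 708.30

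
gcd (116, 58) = 58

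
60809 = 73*833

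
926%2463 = 926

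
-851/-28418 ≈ 0.0299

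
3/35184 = 1/11728 ≈ 0.0000853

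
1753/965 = 1 + 788/965 ≈ 1.82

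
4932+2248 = 7180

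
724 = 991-267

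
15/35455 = 3/7091 ≈ 0.000423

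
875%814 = 61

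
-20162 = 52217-72379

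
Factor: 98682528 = 2^5*3^1*7^1*146849^1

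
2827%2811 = 16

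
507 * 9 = 4563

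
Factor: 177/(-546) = -1*2^(-1)*7^(-1)*13^(-1)*59^1 = -59/182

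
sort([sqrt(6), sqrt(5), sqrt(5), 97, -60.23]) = [-60.23, sqrt(5), sqrt(5), sqrt(6), 97]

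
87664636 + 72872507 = 160537143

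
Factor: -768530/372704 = -1*2^ (-4)*5^1*7^1*19^ (-1)*613^ (-1)*10979^1 = -384265/186352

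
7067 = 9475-2408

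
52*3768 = 195936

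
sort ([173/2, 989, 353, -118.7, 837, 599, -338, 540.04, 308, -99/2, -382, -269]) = [-382, -338, -269, -118.7, -99/2, 173/2, 308, 353, 540.04, 599, 837, 989]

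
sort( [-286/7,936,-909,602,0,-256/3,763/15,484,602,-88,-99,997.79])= [-909,-99,-88,-256/3,-286/7,0,763/15,484,602,602,936,997.79]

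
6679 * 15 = 100185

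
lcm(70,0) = 0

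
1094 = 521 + 573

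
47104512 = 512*92001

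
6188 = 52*119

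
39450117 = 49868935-10418818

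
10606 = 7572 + 3034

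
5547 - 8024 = -2477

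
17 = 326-309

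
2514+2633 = 5147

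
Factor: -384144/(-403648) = 2^(-2) * 3^1 * 7^(-1) * 17^(-1) * 151^1 = 453/476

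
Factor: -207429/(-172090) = 2^(-1) * 3^1 * 5^(-1) * 17209^(-1) * 69143^1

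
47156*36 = 1697616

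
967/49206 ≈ 0.0197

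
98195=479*205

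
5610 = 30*187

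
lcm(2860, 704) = 45760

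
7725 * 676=5222100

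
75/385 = 15/77 ≈ 0.195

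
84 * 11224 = 942816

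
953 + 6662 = 7615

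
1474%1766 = 1474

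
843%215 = 198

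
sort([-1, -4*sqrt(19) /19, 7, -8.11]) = [-8.11, -1, -4*sqrt(19) /19, 7]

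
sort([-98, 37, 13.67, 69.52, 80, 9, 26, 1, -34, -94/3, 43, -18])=[-98, -34, -94/3, -18, 1, 9, 13.67, 26, 37, 43, 69.52, 80]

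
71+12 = 83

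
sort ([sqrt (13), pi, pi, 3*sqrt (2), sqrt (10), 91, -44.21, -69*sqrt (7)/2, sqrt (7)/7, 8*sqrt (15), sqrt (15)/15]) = [-69*sqrt (7)/2, -44.21, sqrt (15)/15, sqrt (7)/7, pi, pi, sqrt (10), sqrt (13), 3*sqrt (2), 8*sqrt (15), 91]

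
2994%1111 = 772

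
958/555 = 1 + 403/555 ≈ 1.73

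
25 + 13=38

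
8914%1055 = 474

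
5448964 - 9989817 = -4540853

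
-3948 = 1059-5007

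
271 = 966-695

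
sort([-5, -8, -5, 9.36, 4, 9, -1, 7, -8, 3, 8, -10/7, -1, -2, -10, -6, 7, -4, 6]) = [-10, -8, -8, -6, -5, -5, -4, -2, -10/7, -1, -1, 3, 4, 6, 7, 7, 8, 9, 9.36]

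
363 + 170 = 533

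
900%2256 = 900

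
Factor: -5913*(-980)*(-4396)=-1*2^4*3^4*5^1*7^3*73^1*157^1=-25473677040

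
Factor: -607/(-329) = 7^(-1) * 47^(-1) * 607^1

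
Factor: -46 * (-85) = 2^1 * 5^1 * 17^1 * 23^1 = 3910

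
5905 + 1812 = 7717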